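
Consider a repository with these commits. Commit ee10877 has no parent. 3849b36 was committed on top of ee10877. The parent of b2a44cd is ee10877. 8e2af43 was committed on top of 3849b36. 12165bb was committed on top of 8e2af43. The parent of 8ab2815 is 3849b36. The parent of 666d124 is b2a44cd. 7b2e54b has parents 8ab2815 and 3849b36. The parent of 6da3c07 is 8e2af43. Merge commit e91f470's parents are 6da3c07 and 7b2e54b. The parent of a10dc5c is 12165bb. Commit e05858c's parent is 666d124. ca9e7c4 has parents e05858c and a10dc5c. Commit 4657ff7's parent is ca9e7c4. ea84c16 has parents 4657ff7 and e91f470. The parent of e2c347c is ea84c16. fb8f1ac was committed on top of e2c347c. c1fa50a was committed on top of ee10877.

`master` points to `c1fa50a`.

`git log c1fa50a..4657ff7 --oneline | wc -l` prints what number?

Reachable from 4657ff7: {12165bb, 3849b36, 4657ff7, 666d124, 8e2af43, a10dc5c, b2a44cd, ca9e7c4, e05858c, ee10877}.
Reachable from c1fa50a: {c1fa50a, ee10877}.
In 4657ff7's history but not c1fa50a's: {12165bb, 3849b36, 4657ff7, 666d124, 8e2af43, a10dc5c, b2a44cd, ca9e7c4, e05858c} — 9 commits.

9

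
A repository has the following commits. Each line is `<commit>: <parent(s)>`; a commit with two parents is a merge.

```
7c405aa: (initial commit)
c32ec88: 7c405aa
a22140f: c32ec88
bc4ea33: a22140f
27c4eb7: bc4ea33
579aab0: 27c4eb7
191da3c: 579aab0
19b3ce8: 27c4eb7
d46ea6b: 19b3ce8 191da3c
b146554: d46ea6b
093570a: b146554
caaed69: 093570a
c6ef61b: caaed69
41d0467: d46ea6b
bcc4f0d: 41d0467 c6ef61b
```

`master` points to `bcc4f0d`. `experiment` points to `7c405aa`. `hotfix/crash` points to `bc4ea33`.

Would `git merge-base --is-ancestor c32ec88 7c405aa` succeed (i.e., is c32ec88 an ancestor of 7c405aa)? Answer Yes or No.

Ancestors of 7c405aa: {7c405aa}.
c32ec88 is not in that set, so it is not an ancestor of 7c405aa.

No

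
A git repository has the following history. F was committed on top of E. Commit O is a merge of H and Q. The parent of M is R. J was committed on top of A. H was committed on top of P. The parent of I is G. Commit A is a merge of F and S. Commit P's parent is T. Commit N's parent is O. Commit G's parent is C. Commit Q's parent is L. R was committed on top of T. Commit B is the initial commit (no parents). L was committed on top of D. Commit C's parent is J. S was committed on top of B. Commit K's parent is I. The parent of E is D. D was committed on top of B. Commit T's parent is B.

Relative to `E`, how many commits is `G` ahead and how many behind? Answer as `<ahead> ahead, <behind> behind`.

Reachable from G: {A, B, C, D, E, F, G, J, S}.
Reachable from E: {B, D, E}.
Only in G's history (ahead): {A, C, F, G, J, S} — 6.
Only in E's history (behind): {} — 0.

6 ahead, 0 behind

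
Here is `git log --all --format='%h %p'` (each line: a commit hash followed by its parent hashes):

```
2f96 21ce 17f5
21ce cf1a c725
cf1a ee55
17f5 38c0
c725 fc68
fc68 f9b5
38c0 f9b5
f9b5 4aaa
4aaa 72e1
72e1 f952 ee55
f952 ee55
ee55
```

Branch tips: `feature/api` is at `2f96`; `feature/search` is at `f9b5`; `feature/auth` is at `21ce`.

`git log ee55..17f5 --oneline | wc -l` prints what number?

Reachable from 17f5: {17f5, 38c0, 4aaa, 72e1, ee55, f952, f9b5}.
Reachable from ee55: {ee55}.
In 17f5's history but not ee55's: {17f5, 38c0, 4aaa, 72e1, f952, f9b5} — 6 commits.

6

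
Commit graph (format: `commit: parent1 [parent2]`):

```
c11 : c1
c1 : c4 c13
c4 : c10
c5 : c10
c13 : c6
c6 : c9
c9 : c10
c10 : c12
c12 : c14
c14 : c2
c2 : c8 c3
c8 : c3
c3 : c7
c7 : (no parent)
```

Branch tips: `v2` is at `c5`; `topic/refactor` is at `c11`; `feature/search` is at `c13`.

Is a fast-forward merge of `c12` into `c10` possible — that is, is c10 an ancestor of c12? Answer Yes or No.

No

A fast-forward from c10 to c12 is possible iff c10 is an ancestor of c12.
Ancestors of c12: {c12, c14, c2, c3, c7, c8}.
c10 is not among them, so fast-forward is not possible.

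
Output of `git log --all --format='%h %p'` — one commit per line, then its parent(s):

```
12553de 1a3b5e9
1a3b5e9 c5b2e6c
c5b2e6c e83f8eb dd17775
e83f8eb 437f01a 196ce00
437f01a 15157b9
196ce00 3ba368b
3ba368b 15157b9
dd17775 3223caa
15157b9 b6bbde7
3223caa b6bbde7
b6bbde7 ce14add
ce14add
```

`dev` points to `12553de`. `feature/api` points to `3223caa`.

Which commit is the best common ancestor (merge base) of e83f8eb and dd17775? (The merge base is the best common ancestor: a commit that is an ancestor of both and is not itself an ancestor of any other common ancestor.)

Ancestors of e83f8eb: {15157b9, 196ce00, 3ba368b, 437f01a, b6bbde7, ce14add, e83f8eb}.
Ancestors of dd17775: {3223caa, b6bbde7, ce14add, dd17775}.
Common ancestors: {b6bbde7, ce14add}.
Among these, b6bbde7 is not an ancestor of any other common ancestor — it is the merge base.

b6bbde7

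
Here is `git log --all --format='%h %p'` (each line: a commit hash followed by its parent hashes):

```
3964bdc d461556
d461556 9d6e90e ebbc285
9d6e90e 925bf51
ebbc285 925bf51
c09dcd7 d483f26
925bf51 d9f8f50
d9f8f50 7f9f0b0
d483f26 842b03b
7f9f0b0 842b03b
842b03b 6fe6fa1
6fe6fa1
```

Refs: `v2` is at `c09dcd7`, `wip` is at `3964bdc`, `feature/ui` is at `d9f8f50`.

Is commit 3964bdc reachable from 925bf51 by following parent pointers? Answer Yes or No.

No

Ancestors of 925bf51: {6fe6fa1, 7f9f0b0, 842b03b, 925bf51, d9f8f50}.
3964bdc is not in that set, so it is not an ancestor of 925bf51.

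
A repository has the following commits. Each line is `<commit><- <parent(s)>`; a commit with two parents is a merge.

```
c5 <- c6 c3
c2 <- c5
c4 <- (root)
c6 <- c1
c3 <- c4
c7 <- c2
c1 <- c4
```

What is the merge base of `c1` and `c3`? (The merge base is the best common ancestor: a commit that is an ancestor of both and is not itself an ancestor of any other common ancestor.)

c4

Ancestors of c1: {c1, c4}.
Ancestors of c3: {c3, c4}.
Common ancestors: {c4}.
The only common ancestor is c4, so it is the merge base.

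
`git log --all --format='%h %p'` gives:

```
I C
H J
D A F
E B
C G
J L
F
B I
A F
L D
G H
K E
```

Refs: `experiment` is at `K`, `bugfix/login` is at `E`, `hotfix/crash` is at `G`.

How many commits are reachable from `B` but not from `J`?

Reachable from B: {A, B, C, D, F, G, H, I, J, L}.
Reachable from J: {A, D, F, J, L}.
In B's history but not J's: {B, C, G, H, I} — 5 commits.

5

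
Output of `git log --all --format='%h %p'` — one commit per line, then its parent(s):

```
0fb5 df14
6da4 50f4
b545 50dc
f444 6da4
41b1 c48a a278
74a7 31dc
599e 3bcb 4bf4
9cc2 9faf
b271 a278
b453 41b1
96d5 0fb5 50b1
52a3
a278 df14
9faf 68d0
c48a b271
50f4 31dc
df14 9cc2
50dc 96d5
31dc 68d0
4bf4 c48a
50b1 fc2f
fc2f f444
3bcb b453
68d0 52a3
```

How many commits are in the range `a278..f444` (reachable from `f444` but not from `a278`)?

4

Reachable from f444: {31dc, 50f4, 52a3, 68d0, 6da4, f444}.
Reachable from a278: {52a3, 68d0, 9cc2, 9faf, a278, df14}.
In f444's history but not a278's: {31dc, 50f4, 6da4, f444} — 4 commits.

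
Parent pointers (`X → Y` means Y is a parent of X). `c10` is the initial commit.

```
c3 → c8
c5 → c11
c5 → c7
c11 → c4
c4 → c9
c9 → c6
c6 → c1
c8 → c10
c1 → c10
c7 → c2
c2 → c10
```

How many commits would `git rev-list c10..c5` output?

8

Reachable from c5: {c1, c10, c11, c2, c4, c5, c6, c7, c9}.
Reachable from c10: {c10}.
In c5's history but not c10's: {c1, c11, c2, c4, c5, c6, c7, c9} — 8 commits.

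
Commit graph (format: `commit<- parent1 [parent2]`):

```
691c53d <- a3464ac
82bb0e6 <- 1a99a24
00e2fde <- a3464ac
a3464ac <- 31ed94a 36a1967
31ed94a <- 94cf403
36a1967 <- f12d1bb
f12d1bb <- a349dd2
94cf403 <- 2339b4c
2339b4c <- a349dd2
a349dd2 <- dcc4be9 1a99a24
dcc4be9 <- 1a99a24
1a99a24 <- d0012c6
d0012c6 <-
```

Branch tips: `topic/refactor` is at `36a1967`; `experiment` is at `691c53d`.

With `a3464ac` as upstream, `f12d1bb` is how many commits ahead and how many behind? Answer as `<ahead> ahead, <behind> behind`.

Reachable from f12d1bb: {1a99a24, a349dd2, d0012c6, dcc4be9, f12d1bb}.
Reachable from a3464ac: {1a99a24, 2339b4c, 31ed94a, 36a1967, 94cf403, a3464ac, a349dd2, d0012c6, dcc4be9, f12d1bb}.
Only in f12d1bb's history (ahead): {} — 0.
Only in a3464ac's history (behind): {2339b4c, 31ed94a, 36a1967, 94cf403, a3464ac} — 5.

0 ahead, 5 behind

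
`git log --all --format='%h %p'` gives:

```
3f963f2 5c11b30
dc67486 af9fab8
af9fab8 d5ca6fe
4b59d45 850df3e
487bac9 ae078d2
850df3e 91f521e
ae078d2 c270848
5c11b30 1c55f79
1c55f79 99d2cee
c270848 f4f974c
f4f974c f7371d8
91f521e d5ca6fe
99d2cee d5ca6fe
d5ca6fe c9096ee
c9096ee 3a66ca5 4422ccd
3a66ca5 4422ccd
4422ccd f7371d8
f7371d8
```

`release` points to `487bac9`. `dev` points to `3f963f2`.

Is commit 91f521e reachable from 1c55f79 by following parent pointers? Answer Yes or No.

No

Ancestors of 1c55f79: {1c55f79, 3a66ca5, 4422ccd, 99d2cee, c9096ee, d5ca6fe, f7371d8}.
91f521e is not in that set, so it is not an ancestor of 1c55f79.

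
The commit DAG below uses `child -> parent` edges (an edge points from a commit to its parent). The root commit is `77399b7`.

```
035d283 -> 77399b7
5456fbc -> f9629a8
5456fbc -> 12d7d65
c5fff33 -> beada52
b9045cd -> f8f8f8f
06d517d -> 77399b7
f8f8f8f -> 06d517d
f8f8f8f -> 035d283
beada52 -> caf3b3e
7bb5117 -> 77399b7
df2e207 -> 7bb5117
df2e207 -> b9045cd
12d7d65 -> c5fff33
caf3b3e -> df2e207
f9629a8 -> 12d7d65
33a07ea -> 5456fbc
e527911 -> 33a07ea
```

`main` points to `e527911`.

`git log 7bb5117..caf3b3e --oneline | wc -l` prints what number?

6

Reachable from caf3b3e: {035d283, 06d517d, 77399b7, 7bb5117, b9045cd, caf3b3e, df2e207, f8f8f8f}.
Reachable from 7bb5117: {77399b7, 7bb5117}.
In caf3b3e's history but not 7bb5117's: {035d283, 06d517d, b9045cd, caf3b3e, df2e207, f8f8f8f} — 6 commits.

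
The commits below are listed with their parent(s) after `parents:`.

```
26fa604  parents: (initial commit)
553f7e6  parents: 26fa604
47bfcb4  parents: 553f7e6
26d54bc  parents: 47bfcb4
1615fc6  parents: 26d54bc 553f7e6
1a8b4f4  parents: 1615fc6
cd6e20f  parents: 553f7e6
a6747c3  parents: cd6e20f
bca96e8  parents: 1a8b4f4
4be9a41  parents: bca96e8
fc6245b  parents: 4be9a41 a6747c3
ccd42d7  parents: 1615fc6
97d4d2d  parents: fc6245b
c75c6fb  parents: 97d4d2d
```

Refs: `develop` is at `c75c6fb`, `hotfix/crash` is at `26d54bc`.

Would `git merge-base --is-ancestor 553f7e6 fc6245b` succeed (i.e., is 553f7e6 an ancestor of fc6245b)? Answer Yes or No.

Yes

Ancestors of fc6245b (commits reachable by following parents): {1615fc6, 1a8b4f4, 26d54bc, 26fa604, 47bfcb4, 4be9a41, 553f7e6, a6747c3, bca96e8, cd6e20f, fc6245b}.
553f7e6 is in that set, so it is an ancestor of fc6245b.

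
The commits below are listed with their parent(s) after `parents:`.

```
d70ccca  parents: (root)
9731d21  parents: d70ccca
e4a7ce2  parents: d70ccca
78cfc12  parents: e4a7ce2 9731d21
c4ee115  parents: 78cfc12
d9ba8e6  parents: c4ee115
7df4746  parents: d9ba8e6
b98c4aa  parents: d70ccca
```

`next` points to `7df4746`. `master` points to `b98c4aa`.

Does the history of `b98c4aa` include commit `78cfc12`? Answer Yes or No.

No

Ancestors of b98c4aa: {b98c4aa, d70ccca}.
78cfc12 is not in that set, so it is not an ancestor of b98c4aa.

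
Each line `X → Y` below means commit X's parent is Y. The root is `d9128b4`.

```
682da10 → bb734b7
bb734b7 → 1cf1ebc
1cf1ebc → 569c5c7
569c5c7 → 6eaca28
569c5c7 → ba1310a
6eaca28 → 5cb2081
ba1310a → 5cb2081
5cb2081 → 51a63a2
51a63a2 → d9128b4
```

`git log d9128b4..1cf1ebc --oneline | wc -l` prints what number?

Reachable from 1cf1ebc: {1cf1ebc, 51a63a2, 569c5c7, 5cb2081, 6eaca28, ba1310a, d9128b4}.
Reachable from d9128b4: {d9128b4}.
In 1cf1ebc's history but not d9128b4's: {1cf1ebc, 51a63a2, 569c5c7, 5cb2081, 6eaca28, ba1310a} — 6 commits.

6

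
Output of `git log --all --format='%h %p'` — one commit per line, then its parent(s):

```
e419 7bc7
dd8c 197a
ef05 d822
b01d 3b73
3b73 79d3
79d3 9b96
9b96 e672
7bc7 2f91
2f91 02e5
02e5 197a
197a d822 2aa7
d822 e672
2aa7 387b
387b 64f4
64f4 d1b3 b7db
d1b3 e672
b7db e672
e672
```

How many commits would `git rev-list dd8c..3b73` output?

3

Reachable from 3b73: {3b73, 79d3, 9b96, e672}.
Reachable from dd8c: {197a, 2aa7, 387b, 64f4, b7db, d1b3, d822, dd8c, e672}.
In 3b73's history but not dd8c's: {3b73, 79d3, 9b96} — 3 commits.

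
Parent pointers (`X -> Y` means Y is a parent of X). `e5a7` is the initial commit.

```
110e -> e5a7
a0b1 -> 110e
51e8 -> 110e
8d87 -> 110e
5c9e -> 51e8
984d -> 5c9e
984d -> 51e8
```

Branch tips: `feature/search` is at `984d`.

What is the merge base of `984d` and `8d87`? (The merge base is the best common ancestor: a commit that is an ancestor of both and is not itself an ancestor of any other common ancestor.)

Ancestors of 984d: {110e, 51e8, 5c9e, 984d, e5a7}.
Ancestors of 8d87: {110e, 8d87, e5a7}.
Common ancestors: {110e, e5a7}.
Among these, 110e is not an ancestor of any other common ancestor — it is the merge base.

110e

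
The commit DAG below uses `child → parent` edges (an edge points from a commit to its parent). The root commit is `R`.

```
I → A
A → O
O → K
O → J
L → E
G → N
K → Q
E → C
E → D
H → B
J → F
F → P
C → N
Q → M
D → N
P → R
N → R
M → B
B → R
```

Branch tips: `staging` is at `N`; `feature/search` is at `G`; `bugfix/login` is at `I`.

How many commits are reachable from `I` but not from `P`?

9

Reachable from I: {A, B, F, I, J, K, M, O, P, Q, R}.
Reachable from P: {P, R}.
In I's history but not P's: {A, B, F, I, J, K, M, O, Q} — 9 commits.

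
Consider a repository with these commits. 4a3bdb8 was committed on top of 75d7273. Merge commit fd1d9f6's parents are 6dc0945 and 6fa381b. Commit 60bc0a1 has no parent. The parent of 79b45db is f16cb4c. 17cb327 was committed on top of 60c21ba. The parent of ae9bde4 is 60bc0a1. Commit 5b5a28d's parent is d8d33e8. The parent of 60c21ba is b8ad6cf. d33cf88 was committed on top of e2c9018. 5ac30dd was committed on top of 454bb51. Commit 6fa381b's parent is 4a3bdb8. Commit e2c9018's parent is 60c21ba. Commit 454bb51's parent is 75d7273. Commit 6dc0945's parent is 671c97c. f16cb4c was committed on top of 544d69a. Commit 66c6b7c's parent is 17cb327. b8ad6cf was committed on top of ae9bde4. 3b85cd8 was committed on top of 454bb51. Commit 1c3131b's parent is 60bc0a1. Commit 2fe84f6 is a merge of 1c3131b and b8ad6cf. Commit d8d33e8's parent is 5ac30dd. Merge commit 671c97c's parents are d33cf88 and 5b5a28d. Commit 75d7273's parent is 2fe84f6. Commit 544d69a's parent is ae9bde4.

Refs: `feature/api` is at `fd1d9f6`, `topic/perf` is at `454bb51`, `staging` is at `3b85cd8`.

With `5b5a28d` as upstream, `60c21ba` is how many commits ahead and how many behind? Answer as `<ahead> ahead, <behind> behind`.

1 ahead, 7 behind

Reachable from 60c21ba: {60bc0a1, 60c21ba, ae9bde4, b8ad6cf}.
Reachable from 5b5a28d: {1c3131b, 2fe84f6, 454bb51, 5ac30dd, 5b5a28d, 60bc0a1, 75d7273, ae9bde4, b8ad6cf, d8d33e8}.
Only in 60c21ba's history (ahead): {60c21ba} — 1.
Only in 5b5a28d's history (behind): {1c3131b, 2fe84f6, 454bb51, 5ac30dd, 5b5a28d, 75d7273, d8d33e8} — 7.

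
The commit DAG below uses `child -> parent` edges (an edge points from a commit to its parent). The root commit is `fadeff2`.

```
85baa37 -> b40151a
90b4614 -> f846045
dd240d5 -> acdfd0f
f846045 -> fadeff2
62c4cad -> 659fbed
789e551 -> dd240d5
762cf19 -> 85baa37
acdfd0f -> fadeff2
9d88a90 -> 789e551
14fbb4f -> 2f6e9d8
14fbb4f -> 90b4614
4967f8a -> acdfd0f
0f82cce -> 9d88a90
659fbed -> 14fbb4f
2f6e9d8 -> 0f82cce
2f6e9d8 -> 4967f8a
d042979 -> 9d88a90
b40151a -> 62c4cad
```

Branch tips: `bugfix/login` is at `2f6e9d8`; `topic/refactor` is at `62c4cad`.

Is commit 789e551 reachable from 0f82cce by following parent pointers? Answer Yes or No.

Ancestors of 0f82cce (commits reachable by following parents): {0f82cce, 789e551, 9d88a90, acdfd0f, dd240d5, fadeff2}.
789e551 is in that set, so it is an ancestor of 0f82cce.

Yes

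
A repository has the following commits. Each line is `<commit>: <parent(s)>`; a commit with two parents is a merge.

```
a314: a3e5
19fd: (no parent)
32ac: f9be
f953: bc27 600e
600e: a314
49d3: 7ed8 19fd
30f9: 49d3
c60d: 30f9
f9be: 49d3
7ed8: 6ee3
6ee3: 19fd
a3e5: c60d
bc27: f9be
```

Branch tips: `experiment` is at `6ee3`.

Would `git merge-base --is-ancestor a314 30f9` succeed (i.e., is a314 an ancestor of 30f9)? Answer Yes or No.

No

Ancestors of 30f9: {19fd, 30f9, 49d3, 6ee3, 7ed8}.
a314 is not in that set, so it is not an ancestor of 30f9.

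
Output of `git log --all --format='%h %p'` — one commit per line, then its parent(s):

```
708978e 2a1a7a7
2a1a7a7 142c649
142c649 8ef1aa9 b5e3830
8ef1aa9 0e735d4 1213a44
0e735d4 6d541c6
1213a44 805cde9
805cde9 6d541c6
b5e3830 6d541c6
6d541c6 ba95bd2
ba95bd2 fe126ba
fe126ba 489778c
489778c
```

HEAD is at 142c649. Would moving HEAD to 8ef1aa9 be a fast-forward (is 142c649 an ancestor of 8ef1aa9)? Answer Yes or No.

No

A fast-forward from 142c649 to 8ef1aa9 is possible iff 142c649 is an ancestor of 8ef1aa9.
Ancestors of 8ef1aa9: {0e735d4, 1213a44, 489778c, 6d541c6, 805cde9, 8ef1aa9, ba95bd2, fe126ba}.
142c649 is not among them, so fast-forward is not possible.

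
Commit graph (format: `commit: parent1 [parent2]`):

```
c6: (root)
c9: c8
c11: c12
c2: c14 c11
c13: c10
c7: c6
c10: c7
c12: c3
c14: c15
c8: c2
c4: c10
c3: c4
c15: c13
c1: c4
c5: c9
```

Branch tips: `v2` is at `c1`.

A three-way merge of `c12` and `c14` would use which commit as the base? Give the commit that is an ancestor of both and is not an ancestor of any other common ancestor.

c10

Ancestors of c12: {c10, c12, c3, c4, c6, c7}.
Ancestors of c14: {c10, c13, c14, c15, c6, c7}.
Common ancestors: {c10, c6, c7}.
Among these, c10 is not an ancestor of any other common ancestor — it is the merge base.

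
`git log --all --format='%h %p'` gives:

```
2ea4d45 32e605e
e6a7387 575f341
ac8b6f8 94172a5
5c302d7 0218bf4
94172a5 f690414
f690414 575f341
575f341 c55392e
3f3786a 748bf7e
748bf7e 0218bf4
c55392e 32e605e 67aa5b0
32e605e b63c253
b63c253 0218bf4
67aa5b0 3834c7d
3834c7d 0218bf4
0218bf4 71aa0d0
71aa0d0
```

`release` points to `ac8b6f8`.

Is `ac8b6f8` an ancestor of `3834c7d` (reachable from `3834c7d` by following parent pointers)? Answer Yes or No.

Ancestors of 3834c7d: {0218bf4, 3834c7d, 71aa0d0}.
ac8b6f8 is not in that set, so it is not an ancestor of 3834c7d.

No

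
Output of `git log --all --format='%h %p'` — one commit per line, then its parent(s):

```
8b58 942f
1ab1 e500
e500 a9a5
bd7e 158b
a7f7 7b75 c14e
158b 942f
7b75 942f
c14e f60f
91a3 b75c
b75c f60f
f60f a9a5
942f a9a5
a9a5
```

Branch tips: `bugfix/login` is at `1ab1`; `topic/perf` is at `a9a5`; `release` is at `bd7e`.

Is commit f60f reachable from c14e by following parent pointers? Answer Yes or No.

Ancestors of c14e (commits reachable by following parents): {a9a5, c14e, f60f}.
f60f is in that set, so it is an ancestor of c14e.

Yes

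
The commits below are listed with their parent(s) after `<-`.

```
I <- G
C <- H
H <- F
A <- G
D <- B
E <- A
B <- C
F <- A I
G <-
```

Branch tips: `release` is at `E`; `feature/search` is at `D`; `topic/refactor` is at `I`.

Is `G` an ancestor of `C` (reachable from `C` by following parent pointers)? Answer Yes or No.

Ancestors of C (commits reachable by following parents): {A, C, F, G, H, I}.
G is in that set, so it is an ancestor of C.

Yes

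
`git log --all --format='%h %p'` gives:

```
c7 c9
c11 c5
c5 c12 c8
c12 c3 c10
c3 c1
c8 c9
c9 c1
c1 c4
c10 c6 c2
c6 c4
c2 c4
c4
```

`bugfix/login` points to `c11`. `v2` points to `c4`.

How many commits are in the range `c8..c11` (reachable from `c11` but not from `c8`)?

Reachable from c11: {c1, c10, c11, c12, c2, c3, c4, c5, c6, c8, c9}.
Reachable from c8: {c1, c4, c8, c9}.
In c11's history but not c8's: {c10, c11, c12, c2, c3, c5, c6} — 7 commits.

7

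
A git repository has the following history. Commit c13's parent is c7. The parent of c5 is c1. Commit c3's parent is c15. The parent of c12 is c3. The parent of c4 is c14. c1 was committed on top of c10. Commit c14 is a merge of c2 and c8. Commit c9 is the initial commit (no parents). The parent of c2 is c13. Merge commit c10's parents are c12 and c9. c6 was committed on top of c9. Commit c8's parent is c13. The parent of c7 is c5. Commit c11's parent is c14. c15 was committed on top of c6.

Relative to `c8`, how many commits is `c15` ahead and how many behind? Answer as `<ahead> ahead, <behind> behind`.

0 ahead, 8 behind

Reachable from c15: {c15, c6, c9}.
Reachable from c8: {c1, c10, c12, c13, c15, c3, c5, c6, c7, c8, c9}.
Only in c15's history (ahead): {} — 0.
Only in c8's history (behind): {c1, c10, c12, c13, c3, c5, c7, c8} — 8.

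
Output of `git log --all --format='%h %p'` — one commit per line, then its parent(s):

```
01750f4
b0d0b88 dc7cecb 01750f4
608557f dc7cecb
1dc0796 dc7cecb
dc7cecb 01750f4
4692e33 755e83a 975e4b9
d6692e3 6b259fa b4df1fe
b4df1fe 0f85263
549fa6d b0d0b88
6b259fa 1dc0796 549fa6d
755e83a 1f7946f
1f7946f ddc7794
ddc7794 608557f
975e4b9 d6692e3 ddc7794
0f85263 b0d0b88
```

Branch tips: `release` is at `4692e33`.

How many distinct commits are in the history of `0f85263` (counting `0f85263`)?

Walking parent pointers from 0f85263: reachable set = {01750f4, 0f85263, b0d0b88, dc7cecb}.
That is 4 commits.

4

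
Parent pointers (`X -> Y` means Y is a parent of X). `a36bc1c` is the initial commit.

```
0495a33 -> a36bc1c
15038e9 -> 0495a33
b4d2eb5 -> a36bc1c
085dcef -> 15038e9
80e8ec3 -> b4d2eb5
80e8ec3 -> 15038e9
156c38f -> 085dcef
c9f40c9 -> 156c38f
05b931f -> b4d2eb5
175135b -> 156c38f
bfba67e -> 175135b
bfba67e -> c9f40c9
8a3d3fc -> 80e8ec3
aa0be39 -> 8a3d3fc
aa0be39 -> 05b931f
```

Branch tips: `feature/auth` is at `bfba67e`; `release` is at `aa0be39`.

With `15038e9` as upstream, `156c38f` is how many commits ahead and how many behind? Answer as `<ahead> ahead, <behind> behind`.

Reachable from 156c38f: {0495a33, 085dcef, 15038e9, 156c38f, a36bc1c}.
Reachable from 15038e9: {0495a33, 15038e9, a36bc1c}.
Only in 156c38f's history (ahead): {085dcef, 156c38f} — 2.
Only in 15038e9's history (behind): {} — 0.

2 ahead, 0 behind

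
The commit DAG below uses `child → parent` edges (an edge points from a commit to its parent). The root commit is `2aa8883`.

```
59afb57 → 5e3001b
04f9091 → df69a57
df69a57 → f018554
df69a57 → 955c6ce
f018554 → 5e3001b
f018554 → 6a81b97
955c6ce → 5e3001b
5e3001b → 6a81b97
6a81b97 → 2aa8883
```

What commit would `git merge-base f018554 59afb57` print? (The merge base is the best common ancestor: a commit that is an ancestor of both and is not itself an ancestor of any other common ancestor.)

Ancestors of f018554: {2aa8883, 5e3001b, 6a81b97, f018554}.
Ancestors of 59afb57: {2aa8883, 59afb57, 5e3001b, 6a81b97}.
Common ancestors: {2aa8883, 5e3001b, 6a81b97}.
Among these, 5e3001b is not an ancestor of any other common ancestor — it is the merge base.

5e3001b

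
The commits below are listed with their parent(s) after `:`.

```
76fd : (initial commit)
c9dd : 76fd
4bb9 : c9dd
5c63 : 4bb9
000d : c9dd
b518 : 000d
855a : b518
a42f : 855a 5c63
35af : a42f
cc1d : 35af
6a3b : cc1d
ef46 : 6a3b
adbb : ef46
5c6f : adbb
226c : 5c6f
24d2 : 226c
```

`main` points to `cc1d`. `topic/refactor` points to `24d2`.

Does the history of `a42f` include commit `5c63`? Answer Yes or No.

Yes

Ancestors of a42f (commits reachable by following parents): {000d, 4bb9, 5c63, 76fd, 855a, a42f, b518, c9dd}.
5c63 is in that set, so it is an ancestor of a42f.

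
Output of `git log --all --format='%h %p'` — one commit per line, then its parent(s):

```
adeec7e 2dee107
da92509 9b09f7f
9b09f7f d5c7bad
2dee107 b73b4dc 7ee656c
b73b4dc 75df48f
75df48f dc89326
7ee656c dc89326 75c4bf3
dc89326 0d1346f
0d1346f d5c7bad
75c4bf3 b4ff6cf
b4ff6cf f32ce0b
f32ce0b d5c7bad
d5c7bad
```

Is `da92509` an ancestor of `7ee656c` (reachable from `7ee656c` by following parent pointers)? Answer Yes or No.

No

Ancestors of 7ee656c: {0d1346f, 75c4bf3, 7ee656c, b4ff6cf, d5c7bad, dc89326, f32ce0b}.
da92509 is not in that set, so it is not an ancestor of 7ee656c.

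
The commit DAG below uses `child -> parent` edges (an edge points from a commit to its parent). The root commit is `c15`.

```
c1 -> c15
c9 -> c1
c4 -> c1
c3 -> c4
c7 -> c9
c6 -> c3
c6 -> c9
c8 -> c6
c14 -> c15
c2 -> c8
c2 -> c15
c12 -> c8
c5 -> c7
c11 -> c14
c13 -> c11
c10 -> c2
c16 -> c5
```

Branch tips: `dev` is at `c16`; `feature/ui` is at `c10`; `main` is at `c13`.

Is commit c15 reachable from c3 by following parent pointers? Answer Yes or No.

Ancestors of c3 (commits reachable by following parents): {c1, c15, c3, c4}.
c15 is in that set, so it is an ancestor of c3.

Yes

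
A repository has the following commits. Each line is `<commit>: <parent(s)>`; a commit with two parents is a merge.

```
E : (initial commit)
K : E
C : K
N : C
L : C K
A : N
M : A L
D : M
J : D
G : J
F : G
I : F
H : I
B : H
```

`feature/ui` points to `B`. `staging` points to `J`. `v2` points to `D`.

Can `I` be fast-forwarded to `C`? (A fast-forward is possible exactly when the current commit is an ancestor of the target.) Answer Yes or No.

A fast-forward from I to C is possible iff I is an ancestor of C.
Ancestors of C: {C, E, K}.
I is not among them, so fast-forward is not possible.

No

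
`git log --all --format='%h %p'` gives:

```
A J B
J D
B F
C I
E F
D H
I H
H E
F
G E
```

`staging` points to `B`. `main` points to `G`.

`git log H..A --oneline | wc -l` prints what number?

Reachable from A: {A, B, D, E, F, H, J}.
Reachable from H: {E, F, H}.
In A's history but not H's: {A, B, D, J} — 4 commits.

4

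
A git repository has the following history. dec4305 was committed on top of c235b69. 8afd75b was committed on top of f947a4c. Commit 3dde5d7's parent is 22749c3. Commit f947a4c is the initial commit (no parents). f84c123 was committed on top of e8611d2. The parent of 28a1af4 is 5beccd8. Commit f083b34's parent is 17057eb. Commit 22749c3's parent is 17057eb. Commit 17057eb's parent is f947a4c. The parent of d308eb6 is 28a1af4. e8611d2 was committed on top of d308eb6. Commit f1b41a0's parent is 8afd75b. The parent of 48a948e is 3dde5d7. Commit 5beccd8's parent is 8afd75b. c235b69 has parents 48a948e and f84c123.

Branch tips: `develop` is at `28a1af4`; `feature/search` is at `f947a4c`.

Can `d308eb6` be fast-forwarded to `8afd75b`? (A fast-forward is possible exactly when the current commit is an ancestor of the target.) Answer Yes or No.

A fast-forward from d308eb6 to 8afd75b is possible iff d308eb6 is an ancestor of 8afd75b.
Ancestors of 8afd75b: {8afd75b, f947a4c}.
d308eb6 is not among them, so fast-forward is not possible.

No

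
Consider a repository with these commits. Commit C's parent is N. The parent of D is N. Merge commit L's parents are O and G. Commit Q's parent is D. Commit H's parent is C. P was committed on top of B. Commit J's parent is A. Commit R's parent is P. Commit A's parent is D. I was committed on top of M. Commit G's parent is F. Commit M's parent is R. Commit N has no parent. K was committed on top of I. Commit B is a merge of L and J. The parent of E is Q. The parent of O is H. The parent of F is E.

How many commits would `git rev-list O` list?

4

Walking parent pointers from O: reachable set = {C, H, N, O}.
That is 4 commits.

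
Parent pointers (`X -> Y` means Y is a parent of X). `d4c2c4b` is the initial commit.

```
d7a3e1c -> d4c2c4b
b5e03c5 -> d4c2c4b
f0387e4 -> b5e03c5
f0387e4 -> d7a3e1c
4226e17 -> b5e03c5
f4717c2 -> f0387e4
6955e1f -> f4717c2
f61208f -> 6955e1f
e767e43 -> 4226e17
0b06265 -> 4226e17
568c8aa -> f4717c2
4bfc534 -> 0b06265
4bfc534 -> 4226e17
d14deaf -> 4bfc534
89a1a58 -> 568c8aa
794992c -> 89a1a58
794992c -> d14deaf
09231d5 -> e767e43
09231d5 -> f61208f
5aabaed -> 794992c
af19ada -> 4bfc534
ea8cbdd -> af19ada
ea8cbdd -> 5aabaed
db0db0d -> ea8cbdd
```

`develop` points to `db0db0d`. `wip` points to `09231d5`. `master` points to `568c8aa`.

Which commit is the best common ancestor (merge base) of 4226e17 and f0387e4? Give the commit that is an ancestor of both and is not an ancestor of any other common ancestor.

Ancestors of 4226e17: {4226e17, b5e03c5, d4c2c4b}.
Ancestors of f0387e4: {b5e03c5, d4c2c4b, d7a3e1c, f0387e4}.
Common ancestors: {b5e03c5, d4c2c4b}.
Among these, b5e03c5 is not an ancestor of any other common ancestor — it is the merge base.

b5e03c5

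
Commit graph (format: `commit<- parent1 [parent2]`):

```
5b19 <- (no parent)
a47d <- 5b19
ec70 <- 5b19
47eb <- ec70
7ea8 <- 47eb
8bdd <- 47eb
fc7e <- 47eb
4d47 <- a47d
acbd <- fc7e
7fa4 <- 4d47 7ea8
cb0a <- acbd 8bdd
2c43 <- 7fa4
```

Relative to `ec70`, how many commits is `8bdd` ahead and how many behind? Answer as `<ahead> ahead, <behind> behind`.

Reachable from 8bdd: {47eb, 5b19, 8bdd, ec70}.
Reachable from ec70: {5b19, ec70}.
Only in 8bdd's history (ahead): {47eb, 8bdd} — 2.
Only in ec70's history (behind): {} — 0.

2 ahead, 0 behind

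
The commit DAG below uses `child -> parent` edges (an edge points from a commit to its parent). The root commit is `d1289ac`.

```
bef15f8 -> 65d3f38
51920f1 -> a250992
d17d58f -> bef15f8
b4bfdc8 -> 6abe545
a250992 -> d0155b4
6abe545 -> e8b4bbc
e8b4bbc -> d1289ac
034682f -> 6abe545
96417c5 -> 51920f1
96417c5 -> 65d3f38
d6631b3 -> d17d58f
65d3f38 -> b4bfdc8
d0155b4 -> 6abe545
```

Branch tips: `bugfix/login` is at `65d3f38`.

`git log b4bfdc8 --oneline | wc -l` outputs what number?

4

Walking parent pointers from b4bfdc8: reachable set = {6abe545, b4bfdc8, d1289ac, e8b4bbc}.
That is 4 commits.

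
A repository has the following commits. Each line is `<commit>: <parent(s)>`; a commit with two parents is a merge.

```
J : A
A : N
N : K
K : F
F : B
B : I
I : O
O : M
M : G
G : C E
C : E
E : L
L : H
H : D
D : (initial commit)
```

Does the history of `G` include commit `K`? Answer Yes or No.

No

Ancestors of G: {C, D, E, G, H, L}.
K is not in that set, so it is not an ancestor of G.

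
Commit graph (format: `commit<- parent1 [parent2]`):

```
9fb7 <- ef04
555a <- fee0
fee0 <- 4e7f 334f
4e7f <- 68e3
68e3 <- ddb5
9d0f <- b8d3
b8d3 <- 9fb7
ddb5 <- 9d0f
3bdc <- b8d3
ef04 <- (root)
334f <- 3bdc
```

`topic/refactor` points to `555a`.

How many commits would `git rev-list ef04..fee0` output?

Reachable from fee0: {334f, 3bdc, 4e7f, 68e3, 9d0f, 9fb7, b8d3, ddb5, ef04, fee0}.
Reachable from ef04: {ef04}.
In fee0's history but not ef04's: {334f, 3bdc, 4e7f, 68e3, 9d0f, 9fb7, b8d3, ddb5, fee0} — 9 commits.

9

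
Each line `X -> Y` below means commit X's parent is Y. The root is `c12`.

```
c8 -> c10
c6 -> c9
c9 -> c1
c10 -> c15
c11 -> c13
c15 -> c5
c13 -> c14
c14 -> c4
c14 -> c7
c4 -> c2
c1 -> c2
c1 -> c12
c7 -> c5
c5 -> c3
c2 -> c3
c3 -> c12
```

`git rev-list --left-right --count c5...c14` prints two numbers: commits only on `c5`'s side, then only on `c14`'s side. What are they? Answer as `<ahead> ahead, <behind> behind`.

0 ahead, 4 behind

Reachable from c5: {c12, c3, c5}.
Reachable from c14: {c12, c14, c2, c3, c4, c5, c7}.
Only in c5's history (ahead): {} — 0.
Only in c14's history (behind): {c14, c2, c4, c7} — 4.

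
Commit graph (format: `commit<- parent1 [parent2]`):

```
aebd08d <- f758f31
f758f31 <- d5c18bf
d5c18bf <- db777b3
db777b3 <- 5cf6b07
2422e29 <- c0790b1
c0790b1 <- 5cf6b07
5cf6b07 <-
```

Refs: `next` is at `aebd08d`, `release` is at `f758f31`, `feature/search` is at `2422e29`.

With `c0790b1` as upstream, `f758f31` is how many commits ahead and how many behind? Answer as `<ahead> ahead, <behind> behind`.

Reachable from f758f31: {5cf6b07, d5c18bf, db777b3, f758f31}.
Reachable from c0790b1: {5cf6b07, c0790b1}.
Only in f758f31's history (ahead): {d5c18bf, db777b3, f758f31} — 3.
Only in c0790b1's history (behind): {c0790b1} — 1.

3 ahead, 1 behind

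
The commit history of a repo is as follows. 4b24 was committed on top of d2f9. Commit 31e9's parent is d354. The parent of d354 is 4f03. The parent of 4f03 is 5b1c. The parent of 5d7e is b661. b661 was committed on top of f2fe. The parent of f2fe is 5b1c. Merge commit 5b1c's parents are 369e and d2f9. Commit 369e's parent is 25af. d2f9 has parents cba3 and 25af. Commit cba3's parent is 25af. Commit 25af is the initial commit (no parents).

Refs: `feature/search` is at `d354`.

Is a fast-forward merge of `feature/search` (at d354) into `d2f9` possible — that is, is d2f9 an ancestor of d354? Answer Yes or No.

Yes

A fast-forward from d2f9 to d354 is possible iff d2f9 is an ancestor of d354.
Ancestors of d354: {25af, 369e, 4f03, 5b1c, cba3, d2f9, d354}.
d2f9 is among them, so fast-forward is possible.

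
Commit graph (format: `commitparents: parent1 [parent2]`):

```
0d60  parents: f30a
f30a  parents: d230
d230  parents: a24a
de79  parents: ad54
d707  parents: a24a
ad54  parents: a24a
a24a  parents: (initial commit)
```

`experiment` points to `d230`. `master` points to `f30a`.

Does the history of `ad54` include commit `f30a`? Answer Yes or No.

No

Ancestors of ad54: {a24a, ad54}.
f30a is not in that set, so it is not an ancestor of ad54.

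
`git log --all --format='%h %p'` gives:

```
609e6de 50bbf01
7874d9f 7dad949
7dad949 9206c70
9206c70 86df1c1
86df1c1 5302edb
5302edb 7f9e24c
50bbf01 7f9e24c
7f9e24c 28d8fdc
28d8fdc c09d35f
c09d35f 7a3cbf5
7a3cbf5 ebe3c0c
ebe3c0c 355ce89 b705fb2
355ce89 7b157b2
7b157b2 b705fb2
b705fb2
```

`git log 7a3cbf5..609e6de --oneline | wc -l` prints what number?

Reachable from 609e6de: {28d8fdc, 355ce89, 50bbf01, 609e6de, 7a3cbf5, 7b157b2, 7f9e24c, b705fb2, c09d35f, ebe3c0c}.
Reachable from 7a3cbf5: {355ce89, 7a3cbf5, 7b157b2, b705fb2, ebe3c0c}.
In 609e6de's history but not 7a3cbf5's: {28d8fdc, 50bbf01, 609e6de, 7f9e24c, c09d35f} — 5 commits.

5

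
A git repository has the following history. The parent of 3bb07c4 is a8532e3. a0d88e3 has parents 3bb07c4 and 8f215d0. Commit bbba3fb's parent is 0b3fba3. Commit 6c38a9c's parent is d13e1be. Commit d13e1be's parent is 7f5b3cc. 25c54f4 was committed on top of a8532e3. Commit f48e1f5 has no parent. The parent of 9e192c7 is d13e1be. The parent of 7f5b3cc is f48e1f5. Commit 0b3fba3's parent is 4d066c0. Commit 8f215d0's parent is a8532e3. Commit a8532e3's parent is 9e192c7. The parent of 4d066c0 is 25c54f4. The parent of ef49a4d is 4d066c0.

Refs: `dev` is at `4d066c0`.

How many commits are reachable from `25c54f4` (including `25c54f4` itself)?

Walking parent pointers from 25c54f4: reachable set = {25c54f4, 7f5b3cc, 9e192c7, a8532e3, d13e1be, f48e1f5}.
That is 6 commits.

6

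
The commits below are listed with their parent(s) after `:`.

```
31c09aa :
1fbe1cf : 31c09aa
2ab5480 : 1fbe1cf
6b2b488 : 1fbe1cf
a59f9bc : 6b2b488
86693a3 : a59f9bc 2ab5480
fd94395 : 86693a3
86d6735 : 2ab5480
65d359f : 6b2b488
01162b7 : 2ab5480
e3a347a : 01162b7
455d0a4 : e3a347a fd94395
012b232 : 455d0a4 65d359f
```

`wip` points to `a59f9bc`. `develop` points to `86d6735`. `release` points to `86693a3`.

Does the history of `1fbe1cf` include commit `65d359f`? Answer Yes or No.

Ancestors of 1fbe1cf: {1fbe1cf, 31c09aa}.
65d359f is not in that set, so it is not an ancestor of 1fbe1cf.

No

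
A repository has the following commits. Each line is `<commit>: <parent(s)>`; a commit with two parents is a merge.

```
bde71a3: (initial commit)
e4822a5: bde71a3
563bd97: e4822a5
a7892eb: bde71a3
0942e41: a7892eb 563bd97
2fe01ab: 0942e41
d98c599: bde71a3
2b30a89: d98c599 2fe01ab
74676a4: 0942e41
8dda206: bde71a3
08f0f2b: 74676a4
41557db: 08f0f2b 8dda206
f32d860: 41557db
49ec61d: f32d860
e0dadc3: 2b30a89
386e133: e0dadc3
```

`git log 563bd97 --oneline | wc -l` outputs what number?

Walking parent pointers from 563bd97: reachable set = {563bd97, bde71a3, e4822a5}.
That is 3 commits.

3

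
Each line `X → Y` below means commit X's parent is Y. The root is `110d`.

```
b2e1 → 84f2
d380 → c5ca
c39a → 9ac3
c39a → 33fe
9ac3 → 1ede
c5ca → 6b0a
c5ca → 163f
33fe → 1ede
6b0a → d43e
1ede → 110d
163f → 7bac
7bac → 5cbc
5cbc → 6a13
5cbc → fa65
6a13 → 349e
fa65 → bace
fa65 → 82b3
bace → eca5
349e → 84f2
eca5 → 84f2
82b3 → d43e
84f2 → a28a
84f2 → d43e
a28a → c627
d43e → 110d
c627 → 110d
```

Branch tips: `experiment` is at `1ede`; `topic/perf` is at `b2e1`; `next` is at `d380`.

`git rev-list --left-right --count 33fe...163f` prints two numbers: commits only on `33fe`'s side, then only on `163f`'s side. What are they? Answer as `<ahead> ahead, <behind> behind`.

Reachable from 33fe: {110d, 1ede, 33fe}.
Reachable from 163f: {110d, 163f, 349e, 5cbc, 6a13, 7bac, 82b3, 84f2, a28a, bace, c627, d43e, eca5, fa65}.
Only in 33fe's history (ahead): {1ede, 33fe} — 2.
Only in 163f's history (behind): {163f, 349e, 5cbc, 6a13, 7bac, 82b3, 84f2, a28a, bace, c627, d43e, eca5, fa65} — 13.

2 ahead, 13 behind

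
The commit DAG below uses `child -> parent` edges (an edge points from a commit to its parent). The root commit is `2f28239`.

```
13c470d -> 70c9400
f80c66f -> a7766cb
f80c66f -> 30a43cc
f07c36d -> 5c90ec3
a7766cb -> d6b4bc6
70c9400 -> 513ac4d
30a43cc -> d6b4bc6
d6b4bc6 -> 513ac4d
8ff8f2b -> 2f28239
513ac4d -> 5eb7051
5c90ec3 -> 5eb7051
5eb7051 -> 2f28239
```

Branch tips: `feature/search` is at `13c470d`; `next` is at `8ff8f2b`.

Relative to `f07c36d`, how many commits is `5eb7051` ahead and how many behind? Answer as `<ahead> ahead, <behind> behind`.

0 ahead, 2 behind

Reachable from 5eb7051: {2f28239, 5eb7051}.
Reachable from f07c36d: {2f28239, 5c90ec3, 5eb7051, f07c36d}.
Only in 5eb7051's history (ahead): {} — 0.
Only in f07c36d's history (behind): {5c90ec3, f07c36d} — 2.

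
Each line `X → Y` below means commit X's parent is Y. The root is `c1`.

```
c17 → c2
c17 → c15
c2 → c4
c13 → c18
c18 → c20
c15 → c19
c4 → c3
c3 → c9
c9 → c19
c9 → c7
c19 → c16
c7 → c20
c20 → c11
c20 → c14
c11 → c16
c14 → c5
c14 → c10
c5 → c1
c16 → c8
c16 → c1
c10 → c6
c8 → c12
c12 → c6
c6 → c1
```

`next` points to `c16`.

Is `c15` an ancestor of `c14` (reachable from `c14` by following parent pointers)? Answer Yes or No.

No

Ancestors of c14: {c1, c10, c14, c5, c6}.
c15 is not in that set, so it is not an ancestor of c14.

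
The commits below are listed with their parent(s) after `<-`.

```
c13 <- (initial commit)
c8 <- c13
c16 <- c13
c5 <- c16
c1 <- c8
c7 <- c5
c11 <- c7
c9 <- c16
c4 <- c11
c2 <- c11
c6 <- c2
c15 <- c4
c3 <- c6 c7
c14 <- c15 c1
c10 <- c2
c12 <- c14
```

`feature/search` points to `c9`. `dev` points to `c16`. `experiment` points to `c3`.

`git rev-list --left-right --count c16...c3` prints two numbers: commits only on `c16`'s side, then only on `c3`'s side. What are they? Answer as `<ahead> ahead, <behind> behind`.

Reachable from c16: {c13, c16}.
Reachable from c3: {c11, c13, c16, c2, c3, c5, c6, c7}.
Only in c16's history (ahead): {} — 0.
Only in c3's history (behind): {c11, c2, c3, c5, c6, c7} — 6.

0 ahead, 6 behind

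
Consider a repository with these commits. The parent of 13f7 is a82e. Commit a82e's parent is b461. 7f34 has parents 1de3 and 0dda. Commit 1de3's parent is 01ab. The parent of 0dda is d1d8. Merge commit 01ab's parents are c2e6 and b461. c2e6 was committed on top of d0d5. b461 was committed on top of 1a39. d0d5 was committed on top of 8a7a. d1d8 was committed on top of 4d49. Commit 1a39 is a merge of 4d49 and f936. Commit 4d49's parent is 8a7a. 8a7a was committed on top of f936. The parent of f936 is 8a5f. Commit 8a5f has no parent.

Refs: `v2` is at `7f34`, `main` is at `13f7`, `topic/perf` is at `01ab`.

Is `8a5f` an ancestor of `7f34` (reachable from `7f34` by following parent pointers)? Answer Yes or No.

Ancestors of 7f34 (commits reachable by following parents): {01ab, 0dda, 1a39, 1de3, 4d49, 7f34, 8a5f, 8a7a, b461, c2e6, d0d5, d1d8, f936}.
8a5f is in that set, so it is an ancestor of 7f34.

Yes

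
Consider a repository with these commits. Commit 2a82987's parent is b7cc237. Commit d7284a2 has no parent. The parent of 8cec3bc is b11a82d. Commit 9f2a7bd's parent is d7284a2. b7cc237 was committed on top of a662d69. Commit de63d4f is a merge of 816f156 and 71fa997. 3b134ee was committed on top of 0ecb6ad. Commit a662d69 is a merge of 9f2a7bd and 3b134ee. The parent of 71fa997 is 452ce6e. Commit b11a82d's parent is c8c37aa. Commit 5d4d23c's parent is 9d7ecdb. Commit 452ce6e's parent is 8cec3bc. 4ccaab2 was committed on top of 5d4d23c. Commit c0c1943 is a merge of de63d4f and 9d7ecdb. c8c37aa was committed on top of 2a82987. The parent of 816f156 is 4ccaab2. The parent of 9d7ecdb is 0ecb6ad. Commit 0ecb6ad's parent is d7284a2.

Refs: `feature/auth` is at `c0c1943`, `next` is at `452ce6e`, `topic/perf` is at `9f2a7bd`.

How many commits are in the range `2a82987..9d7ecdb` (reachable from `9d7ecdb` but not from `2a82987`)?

1

Reachable from 9d7ecdb: {0ecb6ad, 9d7ecdb, d7284a2}.
Reachable from 2a82987: {0ecb6ad, 2a82987, 3b134ee, 9f2a7bd, a662d69, b7cc237, d7284a2}.
In 9d7ecdb's history but not 2a82987's: {9d7ecdb} — 1 commit.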